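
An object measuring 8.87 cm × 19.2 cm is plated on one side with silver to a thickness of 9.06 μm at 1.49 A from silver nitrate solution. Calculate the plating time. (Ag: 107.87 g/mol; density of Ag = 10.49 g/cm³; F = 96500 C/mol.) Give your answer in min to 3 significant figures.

16.2 min

Plated area = 8.87 × 19.2 = 170.3 cm²
Volume = 170.3 × 9.06×10⁻⁴ cm = 0.1543 cm³
m(Ag) = 0.1543 × 10.49 = 1.619 g
n(Ag) = 1.619 / 107.87 = 0.01501 mol; n(e⁻) = 0.01501 mol
Q = 0.01501 × 96500 = 1448 C
t = 1448 / 1.49 = 971.8 s = 16.2 min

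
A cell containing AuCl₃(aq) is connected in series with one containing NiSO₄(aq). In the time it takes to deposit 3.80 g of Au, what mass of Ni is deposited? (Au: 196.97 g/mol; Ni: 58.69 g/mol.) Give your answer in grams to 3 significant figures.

n(Au) = 3.80 / 196.97 = 0.01929 mol
Au³⁺ + 3e⁻ → Au, so n(e⁻) = 3 × 0.01929 = 0.05787 mol
The cells are in series, so the same charge (and hence the same n(e⁻) = 0.05787 mol) passes through both.
Ni²⁺ + 2e⁻ → Ni, so n(Ni) = 0.05787 / 2 = 0.02894 mol
m(Ni) = 0.02894 × 58.69 = 1.70 g

1.70 g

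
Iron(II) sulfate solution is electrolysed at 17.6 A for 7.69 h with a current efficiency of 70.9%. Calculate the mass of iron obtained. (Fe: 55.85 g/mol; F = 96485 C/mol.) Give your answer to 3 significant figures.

Q = 17.6 × 27684 = 4.872×10^5 C
n(e⁻) = 4.872×10^5 / 96485 = 5.049 mol
Fe²⁺ + 2e⁻ → Fe, so theoretical m(Fe) = 2.525 × 55.85 = 141.0 g
Actual mass = 70.9% × 141.0 = 100 g

100 g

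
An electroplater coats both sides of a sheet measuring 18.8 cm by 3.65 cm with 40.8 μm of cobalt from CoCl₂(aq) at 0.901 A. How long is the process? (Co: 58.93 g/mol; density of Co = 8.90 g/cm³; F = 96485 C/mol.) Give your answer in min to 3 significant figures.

Plated area = 2 × 18.8 × 3.65 = 137.2 cm²
Volume = 137.2 × 40.8×10⁻⁴ cm = 0.5598 cm³
m(Co) = 0.5598 × 8.90 = 4.982 g
n(Co) = 4.982 / 58.93 = 0.08454 mol; n(e⁻) = 2 × 0.08454 = 0.1691 mol
Q = 0.1691 × 96485 = 16320 C
t = 16320 / 0.901 = 18110 s = 302 min

302 min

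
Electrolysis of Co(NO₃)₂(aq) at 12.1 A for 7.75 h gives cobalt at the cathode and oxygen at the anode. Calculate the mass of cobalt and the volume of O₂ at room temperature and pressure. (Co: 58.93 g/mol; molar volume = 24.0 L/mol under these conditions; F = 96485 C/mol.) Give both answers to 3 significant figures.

103 g Co; 21.0 L O₂

Q = 12.1 × 27900 = 3.376×10^5 C; n(e⁻) = 3.376×10^5 / 96485 = 3.499 mol
Cathode: Co²⁺ + 2e⁻ → Co → n(Co) = 3.499/2 = 1.750 mol → 103 g
Anode: 2H₂O → O₂ + 4H⁺ + 4e⁻ → n(O₂) = 3.499/4 = 0.8748 mol → 21.0 L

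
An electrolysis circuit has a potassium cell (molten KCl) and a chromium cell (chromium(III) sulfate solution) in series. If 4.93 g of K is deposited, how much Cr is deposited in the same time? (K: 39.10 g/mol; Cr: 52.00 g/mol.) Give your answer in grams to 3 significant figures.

2.19 g

n(K) = 4.93 / 39.10 = 0.1261 mol
K⁺ + e⁻ → K, so n(e⁻) = 0.1261 mol
The cells are in series, so the same charge (and hence the same n(e⁻) = 0.1261 mol) passes through both.
Cr³⁺ + 3e⁻ → Cr, so n(Cr) = 0.1261 / 3 = 0.04203 mol
m(Cr) = 0.04203 × 52.00 = 2.19 g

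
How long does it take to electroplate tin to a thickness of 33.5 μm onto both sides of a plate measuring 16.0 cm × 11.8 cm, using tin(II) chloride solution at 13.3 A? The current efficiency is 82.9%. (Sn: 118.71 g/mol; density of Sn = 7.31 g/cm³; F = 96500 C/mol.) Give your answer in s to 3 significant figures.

1360 s

Plated area = 2 × 16.0 × 11.8 = 377.6 cm²
Volume = 377.6 × 33.5×10⁻⁴ cm = 1.265 cm³
m(Sn) = 1.265 × 7.31 = 9.247 g
n(Sn) = 9.247 / 118.71 = 0.07790 mol; n(e⁻) = 2 × 0.07790 = 0.1558 mol
Q = 0.1558 × 96500 / 0.829 = 18140 C
t = 18140 / 13.3 = 1364 s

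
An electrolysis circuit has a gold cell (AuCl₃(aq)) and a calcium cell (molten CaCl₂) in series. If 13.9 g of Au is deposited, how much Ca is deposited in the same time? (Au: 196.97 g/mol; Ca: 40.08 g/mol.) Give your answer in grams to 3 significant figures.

n(Au) = 13.9 / 196.97 = 0.07057 mol
Au³⁺ + 3e⁻ → Au, so n(e⁻) = 3 × 0.07057 = 0.2117 mol
Same current for the same time ⇒ same n(e⁻) = 0.2117 mol in both cells.
Ca²⁺ + 2e⁻ → Ca, so n(Ca) = 0.2117 / 2 = 0.1059 mol
m(Ca) = 0.1059 × 40.08 = 4.24 g

4.24 g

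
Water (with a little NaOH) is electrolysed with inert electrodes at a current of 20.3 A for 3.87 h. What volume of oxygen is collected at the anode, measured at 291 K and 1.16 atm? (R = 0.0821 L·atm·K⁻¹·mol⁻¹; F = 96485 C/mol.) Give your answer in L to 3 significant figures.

Q = It = 20.3 × 13932 = 2.828×10^5 C
n(e⁻) = Q/F = 2.828×10^5/96485 = 2.931 mol
2H₂O → O₂ + 4H⁺ + 4e⁻, so n(O₂) = 2.931 / 4 = 0.7328 mol
V = nRT/P = 0.7328 × 0.0821 × 291 / 1.16 = 15.09 L

15.1 L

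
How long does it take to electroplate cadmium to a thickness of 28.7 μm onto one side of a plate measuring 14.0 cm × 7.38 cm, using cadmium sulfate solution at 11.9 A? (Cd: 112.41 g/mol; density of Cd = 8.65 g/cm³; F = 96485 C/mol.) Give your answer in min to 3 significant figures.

6.17 min

Plated area = 14.0 × 7.38 = 103.3 cm²
Volume = 103.3 × 28.7×10⁻⁴ cm = 0.2965 cm³
m(Cd) = 0.2965 × 8.65 = 2.565 g
n(Cd) = 2.565 / 112.41 = 0.02282 mol; n(e⁻) = 2 × 0.02282 = 0.04564 mol
Q = 0.04564 × 96485 = 4404 C
t = 4404 / 11.9 = 370.1 s = 6.17 min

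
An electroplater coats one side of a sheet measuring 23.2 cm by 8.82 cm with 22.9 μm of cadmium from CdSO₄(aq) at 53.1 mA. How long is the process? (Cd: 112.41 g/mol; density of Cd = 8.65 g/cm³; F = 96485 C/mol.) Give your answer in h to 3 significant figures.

Plated area = 23.2 × 8.82 = 204.6 cm²
Volume = 204.6 × 22.9×10⁻⁴ cm = 0.4685 cm³
m(Cd) = 0.4685 × 8.65 = 4.053 g
n(Cd) = 4.053 / 112.41 = 0.03606 mol; n(e⁻) = 2 × 0.03606 = 0.07212 mol
Q = 0.07212 × 96485 = 6958 C
t = 6958 / 0.0531 = 1.310×10^5 s = 36.4 h

36.4 h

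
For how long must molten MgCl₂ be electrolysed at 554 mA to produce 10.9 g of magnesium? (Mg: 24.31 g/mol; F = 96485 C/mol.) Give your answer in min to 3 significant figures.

2600 min

n(Mg) = 10.9 / 24.31 = 0.4484 mol
Mg²⁺ + 2e⁻ → Mg, so n(e⁻) = 2 × 0.4484 = 0.8968 mol
Q = 0.8968 × 96485 = 86530 C
t = Q / I = 86530 / 0.554 = 1.562×10^5 s = 2600 min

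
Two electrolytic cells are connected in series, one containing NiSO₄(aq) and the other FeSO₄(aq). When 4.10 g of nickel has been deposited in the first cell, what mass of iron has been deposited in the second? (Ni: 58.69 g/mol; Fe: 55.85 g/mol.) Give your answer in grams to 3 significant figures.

n(Ni) = 4.10 / 58.69 = 0.06986 mol
Ni²⁺ + 2e⁻ → Ni, so n(e⁻) = 2 × 0.06986 = 0.1397 mol
In series, the same 0.1397 mol of electrons flows through the second cell.
Fe²⁺ + 2e⁻ → Fe, so n(Fe) = 0.1397 / 2 = 0.06985 mol
m(Fe) = 0.06985 × 55.85 = 3.90 g

3.90 g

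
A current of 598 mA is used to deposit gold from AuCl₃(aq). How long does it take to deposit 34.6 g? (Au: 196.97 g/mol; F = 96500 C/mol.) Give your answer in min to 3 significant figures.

n(Au) = 34.6 / 196.97 = 0.1757 mol
Au³⁺ + 3e⁻ → Au, so n(e⁻) = 3 × 0.1757 = 0.5271 mol
Q = 0.5271 × 96500 = 50870 C
t = Q / I = 50870 / 0.598 = 85070 s = 1420 min

1420 min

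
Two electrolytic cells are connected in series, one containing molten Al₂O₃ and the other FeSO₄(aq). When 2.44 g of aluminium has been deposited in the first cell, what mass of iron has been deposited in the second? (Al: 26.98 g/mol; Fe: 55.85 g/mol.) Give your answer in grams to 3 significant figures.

7.58 g

n(Al) = 2.44 / 26.98 = 0.09044 mol
Al³⁺ + 3e⁻ → Al, so n(e⁻) = 3 × 0.09044 = 0.2713 mol
The cells are in series, so the same charge (and hence the same n(e⁻) = 0.2713 mol) passes through both.
Fe²⁺ + 2e⁻ → Fe, so n(Fe) = 0.2713 / 2 = 0.1357 mol
m(Fe) = 0.1357 × 55.85 = 7.58 g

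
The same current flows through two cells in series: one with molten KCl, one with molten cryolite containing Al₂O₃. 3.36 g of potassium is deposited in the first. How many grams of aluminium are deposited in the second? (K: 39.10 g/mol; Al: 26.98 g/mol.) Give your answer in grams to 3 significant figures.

n(K) = 3.36 / 39.10 = 0.08593 mol
K⁺ + e⁻ → K, so n(e⁻) = 0.08593 mol
Same current for the same time ⇒ same n(e⁻) = 0.08593 mol in both cells.
Al³⁺ + 3e⁻ → Al, so n(Al) = 0.08593 / 3 = 0.02864 mol
m(Al) = 0.02864 × 26.98 = 0.773 g

0.773 g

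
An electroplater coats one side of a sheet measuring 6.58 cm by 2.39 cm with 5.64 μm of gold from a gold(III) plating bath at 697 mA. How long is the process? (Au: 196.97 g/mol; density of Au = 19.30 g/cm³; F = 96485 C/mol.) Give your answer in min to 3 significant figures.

Plated area = 6.58 × 2.39 = 15.73 cm²
Volume = 15.73 × 5.64×10⁻⁴ cm = 0.008872 cm³
m(Au) = 0.008872 × 19.30 = 0.1712 g
n(Au) = 0.1712 / 196.97 = 8.692×10^-4 mol; n(e⁻) = 3 × 8.692×10^-4 = 0.002608 mol
Q = 0.002608 × 96485 = 251.6 C
t = 251.6 / 0.697 = 361.0 s = 6.02 min

6.02 min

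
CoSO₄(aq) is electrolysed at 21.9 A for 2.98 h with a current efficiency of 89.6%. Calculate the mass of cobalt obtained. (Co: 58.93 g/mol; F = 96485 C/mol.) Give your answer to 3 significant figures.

Q = 21.9 × 10728 = 2.349×10^5 C
n(e⁻) = 2.349×10^5 / 96485 = 2.435 mol
Co²⁺ + 2e⁻ → Co, so theoretical m(Co) = 1.218 × 58.93 = 71.78 g
Actual mass = 89.6% × 71.78 = 64.3 g

64.3 g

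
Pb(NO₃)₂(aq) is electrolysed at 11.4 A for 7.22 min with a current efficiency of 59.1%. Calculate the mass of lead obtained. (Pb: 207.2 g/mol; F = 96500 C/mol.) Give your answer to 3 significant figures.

Q = 11.4 × 433.2 = 4938 C
n(e⁻) = 4938 / 96500 = 0.05117 mol
Pb²⁺ + 2e⁻ → Pb, so theoretical m(Pb) = 0.02559 × 207.2 = 5.302 g
Actual mass = 59.1% × 5.302 = 3.13 g

3.13 g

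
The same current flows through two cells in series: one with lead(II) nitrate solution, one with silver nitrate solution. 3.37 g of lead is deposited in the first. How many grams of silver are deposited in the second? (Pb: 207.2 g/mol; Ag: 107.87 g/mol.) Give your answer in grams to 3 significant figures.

n(Pb) = 3.37 / 207.2 = 0.01626 mol
Pb²⁺ + 2e⁻ → Pb, so n(e⁻) = 2 × 0.01626 = 0.03252 mol
In series, the same 0.03252 mol of electrons flows through the second cell.
Ag⁺ + e⁻ → Ag, so n(Ag) = 0.03252 mol
m(Ag) = 0.03252 × 107.87 = 3.51 g

3.51 g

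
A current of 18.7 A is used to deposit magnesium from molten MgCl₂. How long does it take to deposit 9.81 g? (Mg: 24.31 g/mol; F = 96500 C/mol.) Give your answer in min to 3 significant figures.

n(Mg) = 9.81 / 24.31 = 0.4035 mol
Mg²⁺ + 2e⁻ → Mg, so n(e⁻) = 2 × 0.4035 = 0.8070 mol
Q = 0.8070 × 96500 = 77880 C
t = Q / I = 77880 / 18.7 = 4165 s = 69.4 min

69.4 min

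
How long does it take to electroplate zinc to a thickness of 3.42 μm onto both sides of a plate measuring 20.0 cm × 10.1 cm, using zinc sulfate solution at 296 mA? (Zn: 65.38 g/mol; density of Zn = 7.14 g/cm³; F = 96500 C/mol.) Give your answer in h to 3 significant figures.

2.73 h

Plated area = 2 × 20.0 × 10.1 = 404.0 cm²
Volume = 404.0 × 3.42×10⁻⁴ cm = 0.1382 cm³
m(Zn) = 0.1382 × 7.14 = 0.9867 g
n(Zn) = 0.9867 / 65.38 = 0.01509 mol; n(e⁻) = 2 × 0.01509 = 0.03018 mol
Q = 0.03018 × 96500 = 2912 C
t = 2912 / 0.296 = 9838 s = 2.73 h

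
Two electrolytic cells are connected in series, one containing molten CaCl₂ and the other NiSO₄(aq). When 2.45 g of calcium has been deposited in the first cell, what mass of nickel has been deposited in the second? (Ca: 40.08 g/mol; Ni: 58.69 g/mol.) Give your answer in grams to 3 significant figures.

3.59 g

n(Ca) = 2.45 / 40.08 = 0.06113 mol
Ca²⁺ + 2e⁻ → Ca, so n(e⁻) = 2 × 0.06113 = 0.1223 mol
The cells are in series, so the same charge (and hence the same n(e⁻) = 0.1223 mol) passes through both.
Ni²⁺ + 2e⁻ → Ni, so n(Ni) = 0.1223 / 2 = 0.06115 mol
m(Ni) = 0.06115 × 58.69 = 3.59 g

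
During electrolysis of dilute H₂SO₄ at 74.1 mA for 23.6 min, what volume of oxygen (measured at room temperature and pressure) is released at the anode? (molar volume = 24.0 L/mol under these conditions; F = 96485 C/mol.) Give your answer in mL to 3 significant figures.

Q = It = 0.0741 × 1416 = 104.9 C
n(e⁻) = 104.9 / 96485 = 0.001087 mol
2H₂O → O₂ + 4H⁺ + 4e⁻, so n(O₂) = 0.001087 / 4 = 2.718×10^-4 mol
V = 2.718×10^-4 × 24.0 = 0.006523 L
= 6.52 mL

6.52 mL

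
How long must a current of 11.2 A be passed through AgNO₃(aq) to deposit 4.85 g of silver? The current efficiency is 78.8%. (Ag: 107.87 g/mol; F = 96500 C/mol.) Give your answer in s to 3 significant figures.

n(Ag) = 4.85 / 107.87 = 0.04496 mol
Ag⁺ + e⁻ → Ag, so n(e⁻) = 0.04496 mol
Q = 0.04496 × 96500 / 0.788 = 5506 C
t = Q / I = 5506 / 11.2 = 491.6 s

492 s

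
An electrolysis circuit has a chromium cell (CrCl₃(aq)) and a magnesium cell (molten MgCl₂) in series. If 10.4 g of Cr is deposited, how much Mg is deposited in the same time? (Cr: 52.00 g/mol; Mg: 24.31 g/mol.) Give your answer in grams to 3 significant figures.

n(Cr) = 10.4 / 52.00 = 0.2000 mol
Cr³⁺ + 3e⁻ → Cr, so n(e⁻) = 3 × 0.2000 = 0.6000 mol
In series, the same 0.6000 mol of electrons flows through the second cell.
Mg²⁺ + 2e⁻ → Mg, so n(Mg) = 0.6000 / 2 = 0.3000 mol
m(Mg) = 0.3000 × 24.31 = 7.29 g

7.29 g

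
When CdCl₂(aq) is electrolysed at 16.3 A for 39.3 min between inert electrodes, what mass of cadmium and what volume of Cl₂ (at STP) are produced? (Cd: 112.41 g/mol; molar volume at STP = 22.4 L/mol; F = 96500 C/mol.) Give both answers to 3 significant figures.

22.4 g Cd; 4.46 L Cl₂

Q = 16.3 × 2358 = 38440 C; n(e⁻) = 38440 / 96500 = 0.3983 mol
Cathode: Cd²⁺ + 2e⁻ → Cd → n(Cd) = 0.3983/2 = 0.1992 mol → 22.4 g
Anode: 2Cl⁻ → Cl₂ + 2e⁻ → n(Cl₂) = 0.3983/2 = 0.1992 mol → 4.46 L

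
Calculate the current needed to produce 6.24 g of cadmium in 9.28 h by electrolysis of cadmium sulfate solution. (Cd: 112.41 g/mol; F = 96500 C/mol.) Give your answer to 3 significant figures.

n(Cd) = 6.24 / 112.41 = 0.05551 mol
Cd²⁺ + 2e⁻ → Cd, so n(e⁻) = 2 × 0.05551 = 0.1110 mol
Q = 0.1110 × 96500 = 10710 C
I = Q / t = 10710 / 33408 s = 0.321 A

0.321 A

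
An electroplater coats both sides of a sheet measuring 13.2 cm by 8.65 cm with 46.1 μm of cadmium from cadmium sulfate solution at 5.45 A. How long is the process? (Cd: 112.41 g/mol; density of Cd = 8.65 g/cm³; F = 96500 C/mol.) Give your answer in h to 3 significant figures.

0.797 h

Plated area = 2 × 13.2 × 8.65 = 228.4 cm²
Volume = 228.4 × 46.1×10⁻⁴ cm = 1.053 cm³
m(Cd) = 1.053 × 8.65 = 9.108 g
n(Cd) = 9.108 / 112.41 = 0.08102 mol; n(e⁻) = 2 × 0.08102 = 0.1620 mol
Q = 0.1620 × 96500 = 15630 C
t = 15630 / 5.45 = 2868 s = 0.797 h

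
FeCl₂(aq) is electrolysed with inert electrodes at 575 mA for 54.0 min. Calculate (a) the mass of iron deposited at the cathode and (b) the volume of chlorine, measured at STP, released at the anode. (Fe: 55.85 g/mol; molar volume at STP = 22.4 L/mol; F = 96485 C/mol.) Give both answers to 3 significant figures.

Q = 0.575 × 3240 = 1863 C; n(e⁻) = 1863 / 96485 = 0.01931 mol
Cathode: Fe²⁺ + 2e⁻ → Fe → n(Fe) = 0.01931/2 = 0.009655 mol → 0.539 g
Anode: 2Cl⁻ → Cl₂ + 2e⁻ → n(Cl₂) = 0.01931/2 = 0.009655 mol → 0.216 L

0.539 g Fe; 0.216 L Cl₂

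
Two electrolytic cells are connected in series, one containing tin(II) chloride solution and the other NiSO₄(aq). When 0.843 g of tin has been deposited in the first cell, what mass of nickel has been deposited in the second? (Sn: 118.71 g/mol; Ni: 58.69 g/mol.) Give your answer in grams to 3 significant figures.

n(Sn) = 0.843 / 118.71 = 0.007101 mol
Sn²⁺ + 2e⁻ → Sn, so n(e⁻) = 2 × 0.007101 = 0.01420 mol
In series, the same 0.01420 mol of electrons flows through the second cell.
Ni²⁺ + 2e⁻ → Ni, so n(Ni) = 0.01420 / 2 = 0.007100 mol
m(Ni) = 0.007100 × 58.69 = 0.417 g

0.417 g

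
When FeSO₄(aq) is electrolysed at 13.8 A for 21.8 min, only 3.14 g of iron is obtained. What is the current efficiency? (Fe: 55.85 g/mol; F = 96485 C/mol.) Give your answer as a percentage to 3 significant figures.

60.1%

Q = 13.8 × 1308 = 18050 C
n(e⁻) = 18050 / 96485 = 0.1871 mol
Fe²⁺ + 2e⁻ → Fe, so theoretical n(Fe) = 0.09355 mol → 5.225 g
Efficiency = 3.14 / 5.225 = 0.6010 = 60.1%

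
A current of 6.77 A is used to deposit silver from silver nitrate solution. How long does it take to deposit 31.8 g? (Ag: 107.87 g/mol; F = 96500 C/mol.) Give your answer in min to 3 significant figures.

70.0 min

n(Ag) = 31.8 / 107.87 = 0.2948 mol
Ag⁺ + e⁻ → Ag, so n(e⁻) = 0.2948 mol
Q = 0.2948 × 96500 = 28450 C
t = Q / I = 28450 / 6.77 = 4202 s = 70.0 min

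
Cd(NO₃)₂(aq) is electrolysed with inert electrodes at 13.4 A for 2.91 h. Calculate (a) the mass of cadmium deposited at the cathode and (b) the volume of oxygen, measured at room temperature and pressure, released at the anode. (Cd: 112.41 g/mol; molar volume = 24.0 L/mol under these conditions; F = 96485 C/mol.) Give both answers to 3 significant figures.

Q = 13.4 × 10476 = 1.404×10^5 C; n(e⁻) = 1.404×10^5 / 96485 = 1.455 mol
Cathode: Cd²⁺ + 2e⁻ → Cd → n(Cd) = 1.455/2 = 0.7275 mol → 81.8 g
Anode: 2H₂O → O₂ + 4H⁺ + 4e⁻ → n(O₂) = 1.455/4 = 0.3638 mol → 8.73 L

81.8 g Cd; 8.73 L O₂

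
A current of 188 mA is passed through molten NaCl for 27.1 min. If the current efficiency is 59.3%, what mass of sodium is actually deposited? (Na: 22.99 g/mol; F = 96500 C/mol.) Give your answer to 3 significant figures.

Q = 0.188 × 1626 = 305.7 C
n(e⁻) = 305.7 / 96500 = 0.003168 mol
Na⁺ + e⁻ → Na, so theoretical m(Na) = 0.003168 × 22.99 = 0.07283 g
Actual mass = 59.3% × 0.07283 = 0.0432 g

0.0432 g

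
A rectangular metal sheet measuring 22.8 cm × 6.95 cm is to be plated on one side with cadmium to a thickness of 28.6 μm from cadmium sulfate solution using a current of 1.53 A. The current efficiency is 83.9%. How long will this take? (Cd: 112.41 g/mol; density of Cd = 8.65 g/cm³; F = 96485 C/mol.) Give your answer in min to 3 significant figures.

Plated area = 22.8 × 6.95 = 158.5 cm²
Volume = 158.5 × 28.6×10⁻⁴ cm = 0.4533 cm³
m(Cd) = 0.4533 × 8.65 = 3.921 g
n(Cd) = 3.921 / 112.41 = 0.03488 mol; n(e⁻) = 2 × 0.03488 = 0.06976 mol
Q = 0.06976 × 96485 / 0.839 = 8022 C
t = 8022 / 1.53 = 5243 s = 87.4 min

87.4 min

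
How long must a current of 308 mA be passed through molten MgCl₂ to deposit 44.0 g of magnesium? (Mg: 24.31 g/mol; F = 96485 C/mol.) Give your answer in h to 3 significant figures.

n(Mg) = 44.0 / 24.31 = 1.810 mol
Mg²⁺ + 2e⁻ → Mg, so n(e⁻) = 2 × 1.810 = 3.620 mol
Q = 3.620 × 96485 = 3.493×10^5 C
t = Q / I = 3.493×10^5 / 0.308 = 1.134×10^6 s = 315 h

315 h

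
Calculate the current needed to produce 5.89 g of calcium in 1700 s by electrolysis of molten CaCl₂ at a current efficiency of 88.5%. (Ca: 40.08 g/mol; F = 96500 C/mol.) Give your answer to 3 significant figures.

n(Ca) = 5.89 / 40.08 = 0.1470 mol
Ca²⁺ + 2e⁻ → Ca, so n(e⁻) = 2 × 0.1470 = 0.2940 mol
Q = 0.2940 × 96500 / 0.885 = 32060 C
I = Q / t = 32060 / 1700 s = 18.9 A

18.9 A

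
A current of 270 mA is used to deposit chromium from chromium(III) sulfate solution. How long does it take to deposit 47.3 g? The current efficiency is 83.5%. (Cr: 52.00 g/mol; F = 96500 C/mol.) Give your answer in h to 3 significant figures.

n(Cr) = 47.3 / 52.00 = 0.9096 mol
Cr³⁺ + 3e⁻ → Cr, so n(e⁻) = 3 × 0.9096 = 2.729 mol
Q = 2.729 × 96500 / 0.835 = 3.154×10^5 C
t = Q / I = 3.154×10^5 / 0.270 = 1.168×10^6 s = 324 h

324 h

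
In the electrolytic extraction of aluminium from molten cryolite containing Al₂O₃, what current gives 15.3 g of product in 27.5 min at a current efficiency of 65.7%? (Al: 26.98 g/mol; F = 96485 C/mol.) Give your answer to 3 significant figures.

n(Al) = 15.3 / 26.98 = 0.5671 mol
Al³⁺ + 3e⁻ → Al, so n(e⁻) = 3 × 0.5671 = 1.701 mol
Q = 1.701 × 96485 / 0.657 = 2.498×10^5 C
I = Q / t = 2.498×10^5 / 1650 s = 151 A

151 A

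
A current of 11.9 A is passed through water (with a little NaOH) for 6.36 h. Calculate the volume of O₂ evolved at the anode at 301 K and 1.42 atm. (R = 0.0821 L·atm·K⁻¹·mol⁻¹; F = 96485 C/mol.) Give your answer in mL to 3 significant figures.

Charge passed = 11.9 × 22896 = 2.725×10^5 C
n(e⁻) = 2.725×10^5 / 96485 = 2.824 mol
2H₂O → O₂ + 4H⁺ + 4e⁻, so n(O₂) = 2.824 / 4 = 0.7060 mol
V = nRT/P = 0.7060 × 0.0821 × 301 / 1.42 = 12.29 L
= 12300 mL

12300 mL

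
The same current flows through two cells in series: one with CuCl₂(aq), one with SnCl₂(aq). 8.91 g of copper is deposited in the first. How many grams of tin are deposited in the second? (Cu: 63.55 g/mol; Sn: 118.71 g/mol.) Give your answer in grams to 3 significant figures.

16.6 g

n(Cu) = 8.91 / 63.55 = 0.1402 mol
Cu²⁺ + 2e⁻ → Cu, so n(e⁻) = 2 × 0.1402 = 0.2804 mol
Since the cells are in series, n(e⁻) in the Sn cell is also 0.2804 mol.
Sn²⁺ + 2e⁻ → Sn, so n(Sn) = 0.2804 / 2 = 0.1402 mol
m(Sn) = 0.1402 × 118.71 = 16.6 g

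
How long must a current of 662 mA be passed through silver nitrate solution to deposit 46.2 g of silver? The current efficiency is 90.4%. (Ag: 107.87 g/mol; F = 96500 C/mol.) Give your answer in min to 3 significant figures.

1150 min

n(Ag) = 46.2 / 107.87 = 0.4283 mol
Ag⁺ + e⁻ → Ag, so n(e⁻) = 0.4283 mol
Q = 0.4283 × 96500 / 0.904 = 45720 C
t = Q / I = 45720 / 0.662 = 69060 s = 1150 min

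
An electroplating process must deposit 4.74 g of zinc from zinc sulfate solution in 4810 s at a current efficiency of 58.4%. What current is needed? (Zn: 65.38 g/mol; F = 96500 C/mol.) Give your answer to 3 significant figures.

n(Zn) = 4.74 / 65.38 = 0.07250 mol
Zn²⁺ + 2e⁻ → Zn, so n(e⁻) = 2 × 0.07250 = 0.1450 mol
Q = 0.1450 × 96500 / 0.584 = 23960 C
I = Q / t = 23960 / 4810 s = 4.98 A

4.98 A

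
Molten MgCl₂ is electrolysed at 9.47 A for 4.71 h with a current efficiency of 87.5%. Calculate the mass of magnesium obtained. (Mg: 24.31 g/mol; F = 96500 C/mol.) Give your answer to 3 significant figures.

Q = 9.47 × 16956 = 1.606×10^5 C
n(e⁻) = 1.606×10^5 / 96500 = 1.664 mol
Mg²⁺ + 2e⁻ → Mg, so theoretical m(Mg) = 0.8320 × 24.31 = 20.23 g
Actual mass = 87.5% × 20.23 = 17.7 g

17.7 g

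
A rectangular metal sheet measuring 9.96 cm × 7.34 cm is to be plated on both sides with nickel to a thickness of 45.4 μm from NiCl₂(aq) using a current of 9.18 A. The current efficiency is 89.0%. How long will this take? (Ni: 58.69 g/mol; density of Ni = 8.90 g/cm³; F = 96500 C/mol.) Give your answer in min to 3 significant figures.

Plated area = 2 × 9.96 × 7.34 = 146.2 cm²
Volume = 146.2 × 45.4×10⁻⁴ cm = 0.6637 cm³
m(Ni) = 0.6637 × 8.90 = 5.907 g
n(Ni) = 5.907 / 58.69 = 0.1006 mol; n(e⁻) = 2 × 0.1006 = 0.2012 mol
Q = 0.2012 × 96500 / 0.890 = 21820 C
t = 21820 / 9.18 = 2377 s = 39.6 min

39.6 min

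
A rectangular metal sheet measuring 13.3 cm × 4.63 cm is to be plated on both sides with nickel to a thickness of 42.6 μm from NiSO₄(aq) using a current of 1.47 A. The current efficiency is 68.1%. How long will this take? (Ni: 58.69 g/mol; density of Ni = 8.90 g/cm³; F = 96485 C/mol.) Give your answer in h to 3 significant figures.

4.26 h

Plated area = 2 × 13.3 × 4.63 = 123.2 cm²
Volume = 123.2 × 42.6×10⁻⁴ cm = 0.5248 cm³
m(Ni) = 0.5248 × 8.90 = 4.671 g
n(Ni) = 4.671 / 58.69 = 0.07959 mol; n(e⁻) = 2 × 0.07959 = 0.1592 mol
Q = 0.1592 × 96485 / 0.681 = 22560 C
t = 22560 / 1.47 = 15350 s = 4.26 h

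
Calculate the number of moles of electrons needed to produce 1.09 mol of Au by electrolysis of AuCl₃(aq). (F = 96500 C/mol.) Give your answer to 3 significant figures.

3.27 mol

Au³⁺ + 3e⁻ → Au, so n(e⁻) = 3 × 1.09 = 3.270 mol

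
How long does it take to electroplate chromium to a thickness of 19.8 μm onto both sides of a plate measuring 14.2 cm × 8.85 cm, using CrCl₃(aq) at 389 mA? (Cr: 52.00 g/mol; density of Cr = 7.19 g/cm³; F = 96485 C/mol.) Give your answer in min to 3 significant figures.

853 min

Plated area = 2 × 14.2 × 8.85 = 251.3 cm²
Volume = 251.3 × 19.8×10⁻⁴ cm = 0.4976 cm³
m(Cr) = 0.4976 × 7.19 = 3.578 g
n(Cr) = 3.578 / 52.00 = 0.06881 mol; n(e⁻) = 3 × 0.06881 = 0.2064 mol
Q = 0.2064 × 96485 = 19910 C
t = 19910 / 0.389 = 51180 s = 853 min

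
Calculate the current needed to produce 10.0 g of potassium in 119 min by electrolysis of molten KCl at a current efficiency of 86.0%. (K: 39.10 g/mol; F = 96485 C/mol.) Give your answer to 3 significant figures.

n(K) = 10.0 / 39.10 = 0.2558 mol
K⁺ + e⁻ → K, so n(e⁻) = 0.2558 mol
Q = 0.2558 × 96485 / 0.860 = 28700 C
I = Q / t = 28700 / 7140 s = 4.02 A

4.02 A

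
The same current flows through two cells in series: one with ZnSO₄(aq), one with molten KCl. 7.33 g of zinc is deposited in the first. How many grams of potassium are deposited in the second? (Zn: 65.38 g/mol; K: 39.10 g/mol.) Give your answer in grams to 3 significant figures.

n(Zn) = 7.33 / 65.38 = 0.1121 mol
Zn²⁺ + 2e⁻ → Zn, so n(e⁻) = 2 × 0.1121 = 0.2242 mol
Same current for the same time ⇒ same n(e⁻) = 0.2242 mol in both cells.
K⁺ + e⁻ → K, so n(K) = 0.2242 mol
m(K) = 0.2242 × 39.10 = 8.77 g

8.77 g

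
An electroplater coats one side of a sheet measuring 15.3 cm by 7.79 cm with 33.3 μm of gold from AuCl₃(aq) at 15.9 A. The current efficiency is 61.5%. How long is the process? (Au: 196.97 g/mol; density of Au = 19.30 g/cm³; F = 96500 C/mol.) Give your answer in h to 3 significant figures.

0.320 h

Plated area = 15.3 × 7.79 = 119.2 cm²
Volume = 119.2 × 33.3×10⁻⁴ cm = 0.3969 cm³
m(Au) = 0.3969 × 19.30 = 7.660 g
n(Au) = 7.660 / 196.97 = 0.03889 mol; n(e⁻) = 3 × 0.03889 = 0.1167 mol
Q = 0.1167 × 96500 / 0.615 = 18310 C
t = 18310 / 15.9 = 1152 s = 0.320 h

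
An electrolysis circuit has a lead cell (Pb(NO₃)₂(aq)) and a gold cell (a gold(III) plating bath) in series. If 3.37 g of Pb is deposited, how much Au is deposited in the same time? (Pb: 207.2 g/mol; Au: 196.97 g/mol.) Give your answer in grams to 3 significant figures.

n(Pb) = 3.37 / 207.2 = 0.01626 mol
Pb²⁺ + 2e⁻ → Pb, so n(e⁻) = 2 × 0.01626 = 0.03252 mol
Same current for the same time ⇒ same n(e⁻) = 0.03252 mol in both cells.
Au³⁺ + 3e⁻ → Au, so n(Au) = 0.03252 / 3 = 0.01084 mol
m(Au) = 0.01084 × 196.97 = 2.14 g

2.14 g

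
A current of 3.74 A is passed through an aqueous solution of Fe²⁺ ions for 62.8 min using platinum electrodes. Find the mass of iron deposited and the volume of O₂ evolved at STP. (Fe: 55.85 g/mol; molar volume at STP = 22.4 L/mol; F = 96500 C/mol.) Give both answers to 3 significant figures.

4.08 g Fe; 0.818 L O₂

Q = 3.74 × 3768 = 14090 C; n(e⁻) = 14090 / 96500 = 0.1460 mol
Cathode: Fe²⁺ + 2e⁻ → Fe → n(Fe) = 0.1460/2 = 0.07300 mol → 4.08 g
Anode: 2H₂O → O₂ + 4H⁺ + 4e⁻ → n(O₂) = 0.1460/4 = 0.03650 mol → 0.818 L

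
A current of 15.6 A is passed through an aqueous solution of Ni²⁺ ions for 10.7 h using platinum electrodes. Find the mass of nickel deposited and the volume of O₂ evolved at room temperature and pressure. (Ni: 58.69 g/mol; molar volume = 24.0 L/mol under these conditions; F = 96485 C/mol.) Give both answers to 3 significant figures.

183 g Ni; 37.4 L O₂

Q = 15.6 × 38520 = 6.009×10^5 C; n(e⁻) = 6.009×10^5 / 96485 = 6.228 mol
Cathode: Ni²⁺ + 2e⁻ → Ni → n(Ni) = 6.228/2 = 3.114 mol → 183 g
Anode: 2H₂O → O₂ + 4H⁺ + 4e⁻ → n(O₂) = 6.228/4 = 1.557 mol → 37.4 L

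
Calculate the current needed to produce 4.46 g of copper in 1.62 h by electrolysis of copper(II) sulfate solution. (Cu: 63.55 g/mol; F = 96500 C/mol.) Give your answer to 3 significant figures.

n(Cu) = 4.46 / 63.55 = 0.07018 mol
Cu²⁺ + 2e⁻ → Cu, so n(e⁻) = 2 × 0.07018 = 0.1404 mol
Q = 0.1404 × 96500 = 13550 C
I = Q / t = 13550 / 5832 s = 2.32 A

2.32 A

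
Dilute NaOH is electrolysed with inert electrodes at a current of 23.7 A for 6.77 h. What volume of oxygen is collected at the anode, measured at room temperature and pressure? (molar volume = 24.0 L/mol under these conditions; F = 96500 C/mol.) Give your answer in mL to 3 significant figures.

35900 mL

Charge passed = 23.7 × 24372 = 5.776×10^5 C
Moles of electrons = 5.776×10^5 / 96500 = 5.985 mol
2H₂O → O₂ + 4H⁺ + 4e⁻, so n(O₂) = 5.985 / 4 = 1.496 mol
V = 1.496 × 24.0 = 35.90 L
= 35900 mL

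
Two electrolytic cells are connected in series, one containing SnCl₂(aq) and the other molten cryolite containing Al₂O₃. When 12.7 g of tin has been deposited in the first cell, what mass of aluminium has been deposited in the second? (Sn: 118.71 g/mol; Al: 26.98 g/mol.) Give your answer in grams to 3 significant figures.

n(Sn) = 12.7 / 118.71 = 0.1070 mol
Sn²⁺ + 2e⁻ → Sn, so n(e⁻) = 2 × 0.1070 = 0.2140 mol
Since the cells are in series, n(e⁻) in the Al cell is also 0.2140 mol.
Al³⁺ + 3e⁻ → Al, so n(Al) = 0.2140 / 3 = 0.07133 mol
m(Al) = 0.07133 × 26.98 = 1.92 g

1.92 g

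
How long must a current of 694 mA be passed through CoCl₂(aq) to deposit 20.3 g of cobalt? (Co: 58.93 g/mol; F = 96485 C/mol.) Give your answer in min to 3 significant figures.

1600 min

n(Co) = 20.3 / 58.93 = 0.3445 mol
Co²⁺ + 2e⁻ → Co, so n(e⁻) = 2 × 0.3445 = 0.6890 mol
Q = 0.6890 × 96485 = 66480 C
t = Q / I = 66480 / 0.694 = 95790 s = 1600 min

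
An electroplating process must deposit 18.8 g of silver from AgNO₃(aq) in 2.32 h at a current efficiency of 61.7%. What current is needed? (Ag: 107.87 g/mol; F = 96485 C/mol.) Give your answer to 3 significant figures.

n(Ag) = 18.8 / 107.87 = 0.1743 mol
Ag⁺ + e⁻ → Ag, so n(e⁻) = 0.1743 mol
Q = 0.1743 × 96485 / 0.617 = 27260 C
I = Q / t = 27260 / 8352 s = 3.26 A

3.26 A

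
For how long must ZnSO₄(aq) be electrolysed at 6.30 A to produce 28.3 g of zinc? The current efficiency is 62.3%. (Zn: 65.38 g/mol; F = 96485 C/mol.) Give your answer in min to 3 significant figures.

355 min

n(Zn) = 28.3 / 65.38 = 0.4329 mol
Zn²⁺ + 2e⁻ → Zn, so n(e⁻) = 2 × 0.4329 = 0.8658 mol
Q = 0.8658 × 96485 / 0.623 = 1.341×10^5 C
t = Q / I = 1.341×10^5 / 6.30 = 21290 s = 355 min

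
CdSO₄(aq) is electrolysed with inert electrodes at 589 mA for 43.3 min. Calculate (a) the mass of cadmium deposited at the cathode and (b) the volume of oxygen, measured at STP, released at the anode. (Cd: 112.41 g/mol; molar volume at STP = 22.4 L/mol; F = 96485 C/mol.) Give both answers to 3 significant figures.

0.891 g Cd; 0.0888 L O₂

Q = 0.589 × 2598 = 1530 C; n(e⁻) = 1530 / 96485 = 0.01586 mol
Cathode: Cd²⁺ + 2e⁻ → Cd → n(Cd) = 0.01586/2 = 0.007930 mol → 0.891 g
Anode: 2H₂O → O₂ + 4H⁺ + 4e⁻ → n(O₂) = 0.01586/4 = 0.003965 mol → 0.0888 L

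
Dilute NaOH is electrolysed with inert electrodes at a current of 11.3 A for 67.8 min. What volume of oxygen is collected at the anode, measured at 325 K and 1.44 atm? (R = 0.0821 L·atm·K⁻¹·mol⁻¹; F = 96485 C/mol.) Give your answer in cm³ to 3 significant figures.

Q = It = 11.3 × 4068 = 45970 C
Moles of electrons = 45970 / 96485 = 0.4764 mol
2H₂O → O₂ + 4H⁺ + 4e⁻, so n(O₂) = 0.4764 / 4 = 0.1191 mol
V = nRT/P = 0.1191 × 0.0821 × 325 / 1.44 = 2.207 L
= 2210 cm³

2210 cm³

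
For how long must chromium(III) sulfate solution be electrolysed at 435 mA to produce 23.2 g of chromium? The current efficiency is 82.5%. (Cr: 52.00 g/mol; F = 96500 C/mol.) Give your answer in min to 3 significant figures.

6000 min

n(Cr) = 23.2 / 52.00 = 0.4462 mol
Cr³⁺ + 3e⁻ → Cr, so n(e⁻) = 3 × 0.4462 = 1.339 mol
Q = 1.339 × 96500 / 0.825 = 1.566×10^5 C
t = Q / I = 1.566×10^5 / 0.435 = 3.600×10^5 s = 6000 min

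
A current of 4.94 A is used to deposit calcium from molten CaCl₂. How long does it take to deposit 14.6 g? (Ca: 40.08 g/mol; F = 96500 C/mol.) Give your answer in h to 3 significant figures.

n(Ca) = 14.6 / 40.08 = 0.3643 mol
Ca²⁺ + 2e⁻ → Ca, so n(e⁻) = 2 × 0.3643 = 0.7286 mol
Q = 0.7286 × 96500 = 70310 C
t = Q / I = 70310 / 4.94 = 14230 s = 3.95 h

3.95 h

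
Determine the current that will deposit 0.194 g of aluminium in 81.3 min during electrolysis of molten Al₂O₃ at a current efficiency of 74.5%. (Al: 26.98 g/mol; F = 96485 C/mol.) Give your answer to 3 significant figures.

0.573 A

n(Al) = 0.194 / 26.98 = 0.007191 mol
Al³⁺ + 3e⁻ → Al, so n(e⁻) = 3 × 0.007191 = 0.02157 mol
Q = 0.02157 × 96485 / 0.745 = 2794 C
I = Q / t = 2794 / 4878 s = 0.573 A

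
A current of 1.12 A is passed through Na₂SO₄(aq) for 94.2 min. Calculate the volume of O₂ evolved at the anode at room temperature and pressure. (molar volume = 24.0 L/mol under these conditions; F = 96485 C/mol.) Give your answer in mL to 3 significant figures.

Q = 1.12 A × 5652 s = 6330 C
Moles of electrons = 6330 / 96485 = 0.06561 mol
2H₂O → O₂ + 4H⁺ + 4e⁻, so n(O₂) = 0.06561 / 4 = 0.01640 mol
V = 0.01640 × 24.0 = 0.3936 L
= 394 mL

394 mL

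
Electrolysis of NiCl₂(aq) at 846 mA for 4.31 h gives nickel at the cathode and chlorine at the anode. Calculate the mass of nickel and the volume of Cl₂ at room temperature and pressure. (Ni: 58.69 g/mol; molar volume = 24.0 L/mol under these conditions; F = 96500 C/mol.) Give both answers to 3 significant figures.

3.99 g Ni; 1.63 L Cl₂

Q = 0.846 × 15516 = 13130 C; n(e⁻) = 13130 / 96500 = 0.1361 mol
Cathode: Ni²⁺ + 2e⁻ → Ni → n(Ni) = 0.1361/2 = 0.06805 mol → 3.99 g
Anode: 2Cl⁻ → Cl₂ + 2e⁻ → n(Cl₂) = 0.1361/2 = 0.06805 mol → 1.63 L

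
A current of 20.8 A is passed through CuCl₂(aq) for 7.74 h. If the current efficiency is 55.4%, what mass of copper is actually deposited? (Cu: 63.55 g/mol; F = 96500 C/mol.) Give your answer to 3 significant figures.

106 g

Q = 20.8 × 27864 = 5.796×10^5 C
n(e⁻) = 5.796×10^5 / 96500 = 6.006 mol
Cu²⁺ + 2e⁻ → Cu, so theoretical m(Cu) = 3.003 × 63.55 = 190.8 g
Actual mass = 55.4% × 190.8 = 106 g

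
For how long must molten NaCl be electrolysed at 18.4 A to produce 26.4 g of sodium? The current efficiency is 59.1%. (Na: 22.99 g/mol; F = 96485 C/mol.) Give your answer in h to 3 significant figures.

n(Na) = 26.4 / 22.99 = 1.148 mol
Na⁺ + e⁻ → Na, so n(e⁻) = 1.148 mol
Q = 1.148 × 96485 / 0.591 = 1.874×10^5 C
t = Q / I = 1.874×10^5 / 18.4 = 10180 s = 2.83 h

2.83 h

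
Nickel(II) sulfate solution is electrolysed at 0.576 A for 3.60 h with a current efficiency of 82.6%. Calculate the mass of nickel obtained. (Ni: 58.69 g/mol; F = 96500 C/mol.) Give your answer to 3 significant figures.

Q = 0.576 × 12960 = 7465 C
n(e⁻) = 7465 / 96500 = 0.07736 mol
Ni²⁺ + 2e⁻ → Ni, so theoretical m(Ni) = 0.03868 × 58.69 = 2.270 g
Actual mass = 82.6% × 2.270 = 1.88 g

1.88 g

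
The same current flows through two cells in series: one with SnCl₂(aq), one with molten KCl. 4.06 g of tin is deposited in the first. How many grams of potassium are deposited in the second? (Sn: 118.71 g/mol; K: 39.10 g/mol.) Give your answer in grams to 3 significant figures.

2.67 g

n(Sn) = 4.06 / 118.71 = 0.03420 mol
Sn²⁺ + 2e⁻ → Sn, so n(e⁻) = 2 × 0.03420 = 0.06840 mol
The cells are in series, so the same charge (and hence the same n(e⁻) = 0.06840 mol) passes through both.
K⁺ + e⁻ → K, so n(K) = 0.06840 mol
m(K) = 0.06840 × 39.10 = 2.67 g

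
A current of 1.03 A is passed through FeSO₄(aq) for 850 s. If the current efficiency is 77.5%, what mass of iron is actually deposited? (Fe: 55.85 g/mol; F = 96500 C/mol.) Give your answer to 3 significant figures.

Q = 1.03 × 850 = 875.5 C
n(e⁻) = 875.5 / 96500 = 0.009073 mol
Fe²⁺ + 2e⁻ → Fe, so theoretical m(Fe) = 0.004537 × 55.85 = 0.2534 g
Actual mass = 77.5% × 0.2534 = 0.196 g

0.196 g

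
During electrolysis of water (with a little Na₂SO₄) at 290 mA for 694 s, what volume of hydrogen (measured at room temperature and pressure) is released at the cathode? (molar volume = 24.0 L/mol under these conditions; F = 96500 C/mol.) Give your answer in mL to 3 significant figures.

25.0 mL

Q = 0.290 A × 694 s = 201.3 C
n(e⁻) = Q/F = 201.3/96500 = 0.002086 mol
2H⁺ + 2e⁻ → H₂, so n(H₂) = 0.002086 / 2 = 0.001043 mol
V = 0.001043 × 24.0 = 0.02503 L
= 25.0 mL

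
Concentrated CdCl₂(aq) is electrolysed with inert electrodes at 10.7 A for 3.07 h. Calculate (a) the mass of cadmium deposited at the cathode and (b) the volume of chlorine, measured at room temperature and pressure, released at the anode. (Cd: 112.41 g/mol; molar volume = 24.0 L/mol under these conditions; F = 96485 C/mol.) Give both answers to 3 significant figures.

68.9 g Cd; 14.7 L Cl₂

Q = 10.7 × 11052 = 1.183×10^5 C; n(e⁻) = 1.183×10^5 / 96485 = 1.226 mol
Cathode: Cd²⁺ + 2e⁻ → Cd → n(Cd) = 1.226/2 = 0.6130 mol → 68.9 g
Anode: 2Cl⁻ → Cl₂ + 2e⁻ → n(Cl₂) = 1.226/2 = 0.6130 mol → 14.7 L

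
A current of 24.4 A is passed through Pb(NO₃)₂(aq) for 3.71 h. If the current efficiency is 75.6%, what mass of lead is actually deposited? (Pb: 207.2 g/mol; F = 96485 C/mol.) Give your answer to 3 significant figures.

Q = 24.4 × 13356 = 3.259×10^5 C
n(e⁻) = 3.259×10^5 / 96485 = 3.378 mol
Pb²⁺ + 2e⁻ → Pb, so theoretical m(Pb) = 1.689 × 207.2 = 350.0 g
Actual mass = 75.6% × 350.0 = 265 g

265 g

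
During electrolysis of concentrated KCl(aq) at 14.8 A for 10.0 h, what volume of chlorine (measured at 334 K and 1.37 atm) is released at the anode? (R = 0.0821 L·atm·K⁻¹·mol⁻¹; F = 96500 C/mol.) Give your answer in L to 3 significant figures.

Q = It = 14.8 × 36000 = 5.328×10^5 C
n(e⁻) = Q/F = 5.328×10^5/96500 = 5.521 mol
2Cl⁻ → Cl₂ + 2e⁻, so n(Cl₂) = 5.521 / 2 = 2.761 mol
V = nRT/P = 2.761 × 0.0821 × 334 / 1.37 = 55.26 L

55.3 L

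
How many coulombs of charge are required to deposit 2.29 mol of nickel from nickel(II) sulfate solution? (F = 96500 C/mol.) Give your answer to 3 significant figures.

4.42×10^5 C

Ni²⁺ + 2e⁻ → Ni, so n(e⁻) = 2 × 2.29 = 4.580 mol
Q = 4.580 × 96500 = 4.420×10^5 C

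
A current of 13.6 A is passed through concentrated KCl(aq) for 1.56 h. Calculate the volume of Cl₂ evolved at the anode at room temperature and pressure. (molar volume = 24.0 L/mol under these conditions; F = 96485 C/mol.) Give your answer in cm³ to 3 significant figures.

Q = 13.6 A × 5616 s = 76380 C
n(e⁻) = Q/F = 76380/96485 = 0.7916 mol
2Cl⁻ → Cl₂ + 2e⁻, so n(Cl₂) = 0.7916 / 2 = 0.3958 mol
V = 0.3958 × 24.0 = 9.499 L
= 9500 cm³

9500 cm³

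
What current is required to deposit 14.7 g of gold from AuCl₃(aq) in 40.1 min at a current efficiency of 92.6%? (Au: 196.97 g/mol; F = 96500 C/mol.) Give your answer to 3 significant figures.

n(Au) = 14.7 / 196.97 = 0.07463 mol
Au³⁺ + 3e⁻ → Au, so n(e⁻) = 3 × 0.07463 = 0.2239 mol
Q = 0.2239 × 96500 / 0.926 = 23330 C
I = Q / t = 23330 / 2406 s = 9.70 A

9.70 A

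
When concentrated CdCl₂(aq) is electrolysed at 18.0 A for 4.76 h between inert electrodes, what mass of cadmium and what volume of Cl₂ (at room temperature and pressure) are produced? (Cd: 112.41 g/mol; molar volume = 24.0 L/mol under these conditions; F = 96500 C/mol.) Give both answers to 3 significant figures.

Q = 18.0 × 17136 = 3.084×10^5 C; n(e⁻) = 3.084×10^5 / 96500 = 3.196 mol
Cathode: Cd²⁺ + 2e⁻ → Cd → n(Cd) = 3.196/2 = 1.598 mol → 180 g
Anode: 2Cl⁻ → Cl₂ + 2e⁻ → n(Cl₂) = 3.196/2 = 1.598 mol → 38.4 L

180 g Cd; 38.4 L Cl₂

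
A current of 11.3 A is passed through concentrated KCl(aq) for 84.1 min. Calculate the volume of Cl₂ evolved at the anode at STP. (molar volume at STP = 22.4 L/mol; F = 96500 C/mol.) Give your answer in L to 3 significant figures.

Charge passed = 11.3 × 5046 = 57020 C
Moles of electrons = 57020 / 96500 = 0.5909 mol
2Cl⁻ → Cl₂ + 2e⁻, so n(Cl₂) = 0.5909 / 2 = 0.2955 mol
V = 0.2955 × 22.4 = 6.619 L

6.62 L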